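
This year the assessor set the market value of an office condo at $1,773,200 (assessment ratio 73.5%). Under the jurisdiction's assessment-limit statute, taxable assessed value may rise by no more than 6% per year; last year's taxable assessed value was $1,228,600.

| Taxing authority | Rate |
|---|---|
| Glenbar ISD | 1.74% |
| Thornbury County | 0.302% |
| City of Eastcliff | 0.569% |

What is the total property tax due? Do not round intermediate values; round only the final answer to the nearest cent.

Uncapped assessed value = $1,773,200 × 0.735 = $1,303,302
Cap limit = $1,228,600 × 1.06 = $1,302,316
Taxable assessed value = min($1,303,302, $1,302,316) = $1,302,316 (cap binds)
Glenbar ISD: $1,302,316 × 0.0174 = $22,660.2984
Thornbury County: $1,302,316 × 0.00302 = $3,932.99432
City of Eastcliff: $1,302,316 × 0.00569 = $7,410.17804
Total = $34,003.47076

$34,003.47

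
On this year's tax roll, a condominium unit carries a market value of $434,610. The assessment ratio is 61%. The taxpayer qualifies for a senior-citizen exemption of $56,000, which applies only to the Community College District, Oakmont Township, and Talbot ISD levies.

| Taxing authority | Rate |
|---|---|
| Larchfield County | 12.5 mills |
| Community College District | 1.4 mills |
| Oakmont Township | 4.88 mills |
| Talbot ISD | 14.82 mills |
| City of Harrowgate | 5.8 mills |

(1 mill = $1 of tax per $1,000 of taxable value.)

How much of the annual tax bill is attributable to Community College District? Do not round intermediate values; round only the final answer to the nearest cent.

$292.76

Assessed value = $434,610 × 0.61 = $265,112.1
Community College District taxable value = $265,112.1 − $56,000 = $209,112.1
Community College District levy = $209,112.1 × 0.0014 = $292.75694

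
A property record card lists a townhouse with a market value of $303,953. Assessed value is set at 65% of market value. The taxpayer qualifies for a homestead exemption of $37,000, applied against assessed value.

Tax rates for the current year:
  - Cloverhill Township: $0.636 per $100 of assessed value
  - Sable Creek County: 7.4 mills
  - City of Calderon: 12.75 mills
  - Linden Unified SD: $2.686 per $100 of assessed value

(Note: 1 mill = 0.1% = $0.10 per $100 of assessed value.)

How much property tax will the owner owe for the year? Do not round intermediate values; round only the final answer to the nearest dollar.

Assessed value = $303,953 × 0.65 = $197,569.45
Taxable value = $197,569.45 − $37,000 = $160,569.45
Cloverhill Township: $160,569.45 × 0.00636 = $1,021.221702
Sable Creek County: $160,569.45 × 0.0074 = $1,188.21393
City of Calderon: $160,569.45 × 0.01275 = $2,047.2604875
Linden Unified SD: $160,569.45 × 0.02686 = $4,312.895427
Total = $8,569.5915465

$8,570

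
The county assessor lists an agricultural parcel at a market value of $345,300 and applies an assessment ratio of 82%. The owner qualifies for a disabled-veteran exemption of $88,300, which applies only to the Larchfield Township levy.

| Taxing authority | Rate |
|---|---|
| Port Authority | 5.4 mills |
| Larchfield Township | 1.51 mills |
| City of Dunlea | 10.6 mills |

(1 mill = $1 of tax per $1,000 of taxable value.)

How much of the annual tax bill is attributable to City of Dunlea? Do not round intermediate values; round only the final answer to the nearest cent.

$3,001.35

Assessed value = $345,300 × 0.82 = $283,146
City of Dunlea taxable value = $283,146 (exemption does not apply)
City of Dunlea levy = $283,146 × 0.0106 = $3,001.3476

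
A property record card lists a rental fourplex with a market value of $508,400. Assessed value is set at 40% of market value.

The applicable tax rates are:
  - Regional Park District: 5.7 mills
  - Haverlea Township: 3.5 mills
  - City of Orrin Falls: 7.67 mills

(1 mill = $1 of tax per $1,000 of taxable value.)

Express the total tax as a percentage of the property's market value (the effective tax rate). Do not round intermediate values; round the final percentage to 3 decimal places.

0.675%

Assessed value = $508,400 × 0.4 = $203,360
Regional Park District: $203,360 × 0.0057 = $1,159.152
Haverlea Township: $203,360 × 0.0035 = $711.76
City of Orrin Falls: $203,360 × 0.00767 = $1,559.7712
Total tax = $3,430.6832
Effective rate = $3,430.6832 ÷ $508,400 = 0.675% of market value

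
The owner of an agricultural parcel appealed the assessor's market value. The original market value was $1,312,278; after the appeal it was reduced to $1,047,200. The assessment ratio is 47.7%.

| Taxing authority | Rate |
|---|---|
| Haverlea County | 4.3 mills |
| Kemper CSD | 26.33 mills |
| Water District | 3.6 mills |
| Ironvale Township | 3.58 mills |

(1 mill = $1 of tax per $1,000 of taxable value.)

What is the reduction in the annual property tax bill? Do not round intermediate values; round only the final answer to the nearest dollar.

Old assessed value = $1,312,278 × 0.477 = $625,956.606
New assessed value = $1,047,200 × 0.477 = $499,514.4
Combined rate = 0.0043 + 0.02633 + 0.0036 + 0.00358 = 0.03781
Old tax = $625,956.606 × 0.03781 = $23,667.41927286
New tax = $499,514.4 × 0.03781 = $18,886.639464
Reduction = $23,667.41927286 − $18,886.639464 = $4,780.77980886

$4,781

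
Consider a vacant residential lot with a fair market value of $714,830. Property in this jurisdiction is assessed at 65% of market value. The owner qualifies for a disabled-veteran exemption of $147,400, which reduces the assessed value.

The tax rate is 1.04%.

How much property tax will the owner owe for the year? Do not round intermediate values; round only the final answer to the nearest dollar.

$3,299

Assessed value = $714,830 × 0.65 = $464,639.5
Taxable value = $464,639.5 − $147,400 = $317,239.5
Tax = $317,239.5 × 0.0104 = $3,299.2908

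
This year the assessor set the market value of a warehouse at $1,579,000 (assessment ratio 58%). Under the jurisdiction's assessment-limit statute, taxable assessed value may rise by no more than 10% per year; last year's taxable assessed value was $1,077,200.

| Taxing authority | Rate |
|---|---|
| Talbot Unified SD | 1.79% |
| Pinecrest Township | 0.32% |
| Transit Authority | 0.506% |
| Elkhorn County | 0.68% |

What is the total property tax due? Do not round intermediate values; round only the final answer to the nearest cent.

Uncapped assessed value = $1,579,000 × 0.58 = $915,820
Cap limit = $1,077,200 × 1.1 = $1,184,920
Taxable assessed value = min($915,820, $1,184,920) = $915,820 (cap does not bind)
Talbot Unified SD: $915,820 × 0.0179 = $16,393.178
Pinecrest Township: $915,820 × 0.0032 = $2,930.624
Transit Authority: $915,820 × 0.00506 = $4,634.0492
Elkhorn County: $915,820 × 0.0068 = $6,227.576
Total = $30,185.4272

$30,185.43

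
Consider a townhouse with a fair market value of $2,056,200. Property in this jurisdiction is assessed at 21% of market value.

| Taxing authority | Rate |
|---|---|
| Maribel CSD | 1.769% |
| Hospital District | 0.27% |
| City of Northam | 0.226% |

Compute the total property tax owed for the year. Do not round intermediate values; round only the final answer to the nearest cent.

Assessed value = $2,056,200 × 0.21 = $431,802
Maribel CSD: $431,802 × 0.01769 = $7,638.57738
Hospital District: $431,802 × 0.0027 = $1,165.8654
City of Northam: $431,802 × 0.00226 = $975.87252
Total = $7,638.57738 + $1,165.8654 + $975.87252 = $9,780.3153

$9,780.32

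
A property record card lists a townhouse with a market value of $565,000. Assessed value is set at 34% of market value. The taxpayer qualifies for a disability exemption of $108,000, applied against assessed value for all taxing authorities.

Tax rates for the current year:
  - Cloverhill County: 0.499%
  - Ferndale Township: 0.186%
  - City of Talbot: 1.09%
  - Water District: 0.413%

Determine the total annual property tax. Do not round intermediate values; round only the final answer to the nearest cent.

Assessed value = $565,000 × 0.34 = $192,100
Taxable value = $192,100 − $108,000 = $84,100
Cloverhill County: $84,100 × 0.00499 = $419.659
Ferndale Township: $84,100 × 0.00186 = $156.426
City of Talbot: $84,100 × 0.0109 = $916.69
Water District: $84,100 × 0.00413 = $347.333
Total = $419.659 + $156.426 + $916.69 + $347.333 = $1,840.108

$1,840.11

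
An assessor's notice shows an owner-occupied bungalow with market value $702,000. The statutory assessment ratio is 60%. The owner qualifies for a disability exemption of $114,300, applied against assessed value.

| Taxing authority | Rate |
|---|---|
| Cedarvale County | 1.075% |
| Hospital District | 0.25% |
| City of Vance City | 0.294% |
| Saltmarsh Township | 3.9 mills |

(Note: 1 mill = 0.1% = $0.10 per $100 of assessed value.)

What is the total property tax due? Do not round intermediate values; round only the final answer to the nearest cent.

$6,165.62

Assessed value = $702,000 × 0.6 = $421,200
Taxable value = $421,200 − $114,300 = $306,900
Cedarvale County: $306,900 × 0.01075 = $3,299.175
Hospital District: $306,900 × 0.0025 = $767.25
City of Vance City: $306,900 × 0.00294 = $902.286
Saltmarsh Township: $306,900 × 0.0039 = $1,196.91
Total = $6,165.621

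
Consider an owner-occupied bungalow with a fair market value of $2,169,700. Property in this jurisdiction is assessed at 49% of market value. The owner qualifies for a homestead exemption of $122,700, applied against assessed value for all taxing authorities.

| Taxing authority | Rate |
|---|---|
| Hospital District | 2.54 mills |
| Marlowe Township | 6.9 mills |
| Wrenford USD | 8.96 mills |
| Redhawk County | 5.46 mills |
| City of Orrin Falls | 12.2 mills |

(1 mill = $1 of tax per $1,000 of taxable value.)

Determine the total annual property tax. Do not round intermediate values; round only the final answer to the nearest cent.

$33,912.74

Assessed value = $2,169,700 × 0.49 = $1,063,153
Taxable value = $1,063,153 − $122,700 = $940,453
Hospital District: $940,453 × 0.00254 = $2,388.75062
Marlowe Township: $940,453 × 0.0069 = $6,489.1257
Wrenford USD: $940,453 × 0.00896 = $8,426.45888
Redhawk County: $940,453 × 0.00546 = $5,134.87338
City of Orrin Falls: $940,453 × 0.0122 = $11,473.5266
Total = $2,388.75062 + $6,489.1257 + $8,426.45888 + $5,134.87338 + $11,473.5266 = $33,912.73518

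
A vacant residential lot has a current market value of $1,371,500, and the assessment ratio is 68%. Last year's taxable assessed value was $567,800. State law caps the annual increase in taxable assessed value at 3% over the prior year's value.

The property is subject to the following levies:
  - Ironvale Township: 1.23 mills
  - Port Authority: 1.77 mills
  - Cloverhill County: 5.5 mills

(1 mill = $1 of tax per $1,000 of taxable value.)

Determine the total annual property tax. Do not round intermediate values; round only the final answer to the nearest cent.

Uncapped assessed value = $1,371,500 × 0.68 = $932,620
Cap limit = $567,800 × 1.03 = $584,834
Taxable assessed value = min($932,620, $584,834) = $584,834 (cap binds)
Ironvale Township: $584,834 × 0.00123 = $719.34582
Port Authority: $584,834 × 0.00177 = $1,035.15618
Cloverhill County: $584,834 × 0.0055 = $3,216.587
Total = $4,971.089

$4,971.09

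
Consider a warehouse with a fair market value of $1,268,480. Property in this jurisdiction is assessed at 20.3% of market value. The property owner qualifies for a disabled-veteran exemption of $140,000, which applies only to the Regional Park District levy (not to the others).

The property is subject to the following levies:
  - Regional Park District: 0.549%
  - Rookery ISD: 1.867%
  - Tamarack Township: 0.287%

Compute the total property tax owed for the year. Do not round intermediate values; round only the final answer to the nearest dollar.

Assessed value = $1,268,480 × 0.203 = $257,501.44
Regional Park District: ($257,501.44 − $140,000) × 0.00549 = $117,501.44 × 0.00549 = $645.0829056
Rookery ISD: $257,501.44 × 0.01867 = $4,807.5518848
Tamarack Township: $257,501.44 × 0.00287 = $739.0291328
Total = $6,191.6639232

$6,192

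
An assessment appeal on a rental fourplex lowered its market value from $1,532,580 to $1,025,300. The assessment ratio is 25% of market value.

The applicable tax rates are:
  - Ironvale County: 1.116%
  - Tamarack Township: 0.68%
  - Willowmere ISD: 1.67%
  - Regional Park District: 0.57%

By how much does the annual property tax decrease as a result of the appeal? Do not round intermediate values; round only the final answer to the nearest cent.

Old assessed value = $1,532,580 × 0.25 = $383,145
New assessed value = $1,025,300 × 0.25 = $256,325
Combined rate = 0.01116 + 0.0068 + 0.0167 + 0.0057 = 0.04036
Old tax = $383,145 × 0.04036 = $15,463.7322
New tax = $256,325 × 0.04036 = $10,345.277
Reduction = $15,463.7322 − $10,345.277 = $5,118.4552

$5,118.46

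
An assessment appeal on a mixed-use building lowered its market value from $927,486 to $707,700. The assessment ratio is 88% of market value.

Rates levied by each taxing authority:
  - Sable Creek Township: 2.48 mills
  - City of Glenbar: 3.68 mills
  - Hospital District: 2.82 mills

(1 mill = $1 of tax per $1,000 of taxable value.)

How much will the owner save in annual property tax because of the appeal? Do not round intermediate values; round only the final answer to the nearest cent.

Old assessed value = $927,486 × 0.88 = $816,187.68
New assessed value = $707,700 × 0.88 = $622,776
Combined rate = 0.00248 + 0.00368 + 0.00282 = 0.00898
Old tax = $816,187.68 × 0.00898 = $7,329.3653664
New tax = $622,776 × 0.00898 = $5,592.52848
Reduction = $7,329.3653664 − $5,592.52848 = $1,736.8368864

$1,736.84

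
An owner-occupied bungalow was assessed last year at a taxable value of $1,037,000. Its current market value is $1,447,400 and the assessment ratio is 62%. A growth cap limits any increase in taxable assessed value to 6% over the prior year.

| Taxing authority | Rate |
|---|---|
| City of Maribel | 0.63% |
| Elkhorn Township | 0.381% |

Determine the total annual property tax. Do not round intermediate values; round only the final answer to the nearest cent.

$9,072.59

Uncapped assessed value = $1,447,400 × 0.62 = $897,388
Cap limit = $1,037,000 × 1.06 = $1,099,220
Taxable assessed value = min($897,388, $1,099,220) = $897,388 (cap does not bind)
City of Maribel: $897,388 × 0.0063 = $5,653.5444
Elkhorn Township: $897,388 × 0.00381 = $3,419.04828
Total = $9,072.59268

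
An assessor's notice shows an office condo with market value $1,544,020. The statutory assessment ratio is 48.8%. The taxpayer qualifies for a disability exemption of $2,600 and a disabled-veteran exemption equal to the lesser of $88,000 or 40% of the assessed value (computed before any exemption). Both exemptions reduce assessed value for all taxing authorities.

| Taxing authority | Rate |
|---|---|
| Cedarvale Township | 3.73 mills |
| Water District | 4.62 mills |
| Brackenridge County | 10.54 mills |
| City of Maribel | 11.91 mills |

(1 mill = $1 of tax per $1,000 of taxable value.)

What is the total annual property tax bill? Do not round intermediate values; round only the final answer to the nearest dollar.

Assessed value = $1,544,020 × 0.488 = $753,481.76
Disabled-veteran exemption = min($88,000, 40% × $753,481.76) = min($88,000, $301,392.704) = $88,000 (dollar cap binds)
Taxable value = $753,481.76 − $2,600 − $88,000 = $662,881.76
Cedarvale Township: $662,881.76 × 0.00373 = $2,472.5489648
Water District: $662,881.76 × 0.00462 = $3,062.5137312
Brackenridge County: $662,881.76 × 0.01054 = $6,986.7737504
City of Maribel: $662,881.76 × 0.01191 = $7,894.9217616
Total = $20,416.758208

$20,417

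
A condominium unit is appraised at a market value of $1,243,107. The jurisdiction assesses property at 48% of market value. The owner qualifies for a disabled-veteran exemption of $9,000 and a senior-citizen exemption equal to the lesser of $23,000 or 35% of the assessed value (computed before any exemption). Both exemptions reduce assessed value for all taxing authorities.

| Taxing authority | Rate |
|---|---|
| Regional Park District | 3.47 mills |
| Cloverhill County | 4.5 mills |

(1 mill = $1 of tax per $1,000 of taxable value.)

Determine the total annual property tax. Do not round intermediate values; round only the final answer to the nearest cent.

$4,500.59

Assessed value = $1,243,107 × 0.48 = $596,691.36
Senior-citizen exemption = min($23,000, 35% × $596,691.36) = min($23,000, $208,841.976) = $23,000 (dollar cap binds)
Taxable value = $596,691.36 − $9,000 − $23,000 = $564,691.36
Regional Park District: $564,691.36 × 0.00347 = $1,959.4790192
Cloverhill County: $564,691.36 × 0.0045 = $2,541.11112
Total = $4,500.5901392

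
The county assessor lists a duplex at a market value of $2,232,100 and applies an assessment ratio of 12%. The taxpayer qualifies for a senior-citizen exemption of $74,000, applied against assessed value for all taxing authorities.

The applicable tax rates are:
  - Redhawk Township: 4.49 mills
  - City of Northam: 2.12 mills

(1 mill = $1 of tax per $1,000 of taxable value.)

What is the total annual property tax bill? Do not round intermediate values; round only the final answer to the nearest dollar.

Assessed value = $2,232,100 × 0.12 = $267,852
Taxable value = $267,852 − $74,000 = $193,852
Redhawk Township: $193,852 × 0.00449 = $870.39548
City of Northam: $193,852 × 0.00212 = $410.96624
Total = $870.39548 + $410.96624 = $1,281.36172

$1,281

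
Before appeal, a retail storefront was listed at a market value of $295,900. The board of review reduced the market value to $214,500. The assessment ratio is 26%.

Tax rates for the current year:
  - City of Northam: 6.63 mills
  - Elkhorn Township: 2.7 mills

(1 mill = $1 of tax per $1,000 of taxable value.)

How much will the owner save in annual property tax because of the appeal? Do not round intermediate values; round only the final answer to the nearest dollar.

Old assessed value = $295,900 × 0.26 = $76,934
New assessed value = $214,500 × 0.26 = $55,770
Combined rate = 0.00663 + 0.0027 = 0.00933
Old tax = $76,934 × 0.00933 = $717.79422
New tax = $55,770 × 0.00933 = $520.3341
Reduction = $717.79422 − $520.3341 = $197.46012

$197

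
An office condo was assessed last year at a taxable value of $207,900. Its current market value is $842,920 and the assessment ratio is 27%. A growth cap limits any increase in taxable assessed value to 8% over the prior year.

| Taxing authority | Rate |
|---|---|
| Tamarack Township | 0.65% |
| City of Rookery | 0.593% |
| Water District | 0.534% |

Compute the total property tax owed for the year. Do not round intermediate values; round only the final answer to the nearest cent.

Uncapped assessed value = $842,920 × 0.27 = $227,588.4
Cap limit = $207,900 × 1.08 = $224,532
Taxable assessed value = min($227,588.4, $224,532) = $224,532 (cap binds)
Tamarack Township: $224,532 × 0.0065 = $1,459.458
City of Rookery: $224,532 × 0.00593 = $1,331.47476
Water District: $224,532 × 0.00534 = $1,199.00088
Total = $3,989.93364

$3,989.93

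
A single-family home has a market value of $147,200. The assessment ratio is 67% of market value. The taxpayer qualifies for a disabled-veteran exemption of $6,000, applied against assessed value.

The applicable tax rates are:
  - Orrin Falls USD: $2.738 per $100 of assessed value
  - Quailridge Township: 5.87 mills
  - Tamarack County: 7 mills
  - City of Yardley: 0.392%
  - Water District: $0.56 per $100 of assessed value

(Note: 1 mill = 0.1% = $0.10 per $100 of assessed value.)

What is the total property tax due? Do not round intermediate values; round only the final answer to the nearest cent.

$4,609.90

Assessed value = $147,200 × 0.67 = $98,624
Taxable value = $98,624 − $6,000 = $92,624
Orrin Falls USD: $92,624 × 0.02738 = $2,536.04512
Quailridge Township: $92,624 × 0.00587 = $543.70288
Tamarack County: $92,624 × 0.007 = $648.368
City of Yardley: $92,624 × 0.00392 = $363.08608
Water District: $92,624 × 0.0056 = $518.6944
Total = $4,609.89648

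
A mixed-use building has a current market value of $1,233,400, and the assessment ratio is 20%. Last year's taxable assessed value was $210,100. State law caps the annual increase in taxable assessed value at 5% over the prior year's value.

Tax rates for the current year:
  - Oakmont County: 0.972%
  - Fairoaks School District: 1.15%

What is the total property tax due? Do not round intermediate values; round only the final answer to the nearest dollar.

Uncapped assessed value = $1,233,400 × 0.2 = $246,680
Cap limit = $210,100 × 1.05 = $220,605
Taxable assessed value = min($246,680, $220,605) = $220,605 (cap binds)
Oakmont County: $220,605 × 0.00972 = $2,144.2806
Fairoaks School District: $220,605 × 0.0115 = $2,536.9575
Total = $4,681.2381

$4,681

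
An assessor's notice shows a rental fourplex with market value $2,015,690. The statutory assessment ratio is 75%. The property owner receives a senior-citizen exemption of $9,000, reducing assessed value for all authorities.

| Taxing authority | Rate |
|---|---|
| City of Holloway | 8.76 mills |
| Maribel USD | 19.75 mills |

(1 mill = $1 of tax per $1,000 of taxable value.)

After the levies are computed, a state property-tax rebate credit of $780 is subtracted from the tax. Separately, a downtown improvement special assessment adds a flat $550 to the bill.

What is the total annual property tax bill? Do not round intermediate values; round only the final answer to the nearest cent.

Assessed value = $2,015,690 × 0.75 = $1,511,767.5
Taxable value = $1,511,767.5 − $9,000 = $1,502,767.5
City of Holloway: $1,502,767.5 × 0.00876 = $13,164.2433
Maribel USD: $1,502,767.5 × 0.01975 = $29,679.658125
Levies subtotal = $42,843.901425
After credit = $42,843.901425 − $780 = $42,063.901425
Total = $42,063.901425 + $550 = $42,613.901425

$42,613.90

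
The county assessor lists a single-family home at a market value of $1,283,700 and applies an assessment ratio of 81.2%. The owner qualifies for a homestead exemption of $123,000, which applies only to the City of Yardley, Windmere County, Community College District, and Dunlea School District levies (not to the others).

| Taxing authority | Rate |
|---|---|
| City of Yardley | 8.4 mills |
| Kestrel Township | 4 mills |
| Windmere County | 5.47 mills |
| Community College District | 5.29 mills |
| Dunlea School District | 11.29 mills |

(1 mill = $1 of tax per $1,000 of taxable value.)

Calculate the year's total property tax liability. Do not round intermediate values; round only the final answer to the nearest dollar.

$32,164

Assessed value = $1,283,700 × 0.812 = $1,042,364.4
City of Yardley: ($1,042,364.4 − $123,000) × 0.0084 = $919,364.4 × 0.0084 = $7,722.66096
Kestrel Township: $1,042,364.4 × 0.004 = $4,169.4576
Windmere County: ($1,042,364.4 − $123,000) × 0.00547 = $919,364.4 × 0.00547 = $5,028.923268
Community College District: ($1,042,364.4 − $123,000) × 0.00529 = $919,364.4 × 0.00529 = $4,863.437676
Dunlea School District: ($1,042,364.4 − $123,000) × 0.01129 = $919,364.4 × 0.01129 = $10,379.624076
Total = $32,164.10358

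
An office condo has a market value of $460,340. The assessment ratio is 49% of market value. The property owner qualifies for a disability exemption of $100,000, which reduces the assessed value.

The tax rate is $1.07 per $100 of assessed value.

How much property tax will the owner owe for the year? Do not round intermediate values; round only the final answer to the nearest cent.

Assessed value = $460,340 × 0.49 = $225,566.6
Taxable value = $225,566.6 − $100,000 = $125,566.6
Tax = $125,566.6 × 0.0107 = $1,343.56262

$1,343.56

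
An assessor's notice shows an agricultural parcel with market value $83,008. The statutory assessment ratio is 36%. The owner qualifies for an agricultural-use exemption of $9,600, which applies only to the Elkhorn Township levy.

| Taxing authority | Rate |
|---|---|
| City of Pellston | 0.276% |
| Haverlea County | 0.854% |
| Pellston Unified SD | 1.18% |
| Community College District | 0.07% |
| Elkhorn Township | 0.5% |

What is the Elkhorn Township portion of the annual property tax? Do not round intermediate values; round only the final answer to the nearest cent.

$101.41

Assessed value = $83,008 × 0.36 = $29,882.88
Elkhorn Township taxable value = $29,882.88 − $9,600 = $20,282.88
Elkhorn Township levy = $20,282.88 × 0.005 = $101.4144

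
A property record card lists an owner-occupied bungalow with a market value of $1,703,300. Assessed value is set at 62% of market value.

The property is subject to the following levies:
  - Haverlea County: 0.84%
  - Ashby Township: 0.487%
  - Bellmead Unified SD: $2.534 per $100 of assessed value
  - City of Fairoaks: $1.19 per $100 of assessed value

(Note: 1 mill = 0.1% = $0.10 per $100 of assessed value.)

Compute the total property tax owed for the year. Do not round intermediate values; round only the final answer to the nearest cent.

Assessed value = $1,703,300 × 0.62 = $1,056,046
Haverlea County: $1,056,046 × 0.0084 = $8,870.7864
Ashby Township: $1,056,046 × 0.00487 = $5,142.94402
Bellmead Unified SD: $1,056,046 × 0.02534 = $26,760.20564
City of Fairoaks: $1,056,046 × 0.0119 = $12,566.9474
Total = $53,340.88346

$53,340.88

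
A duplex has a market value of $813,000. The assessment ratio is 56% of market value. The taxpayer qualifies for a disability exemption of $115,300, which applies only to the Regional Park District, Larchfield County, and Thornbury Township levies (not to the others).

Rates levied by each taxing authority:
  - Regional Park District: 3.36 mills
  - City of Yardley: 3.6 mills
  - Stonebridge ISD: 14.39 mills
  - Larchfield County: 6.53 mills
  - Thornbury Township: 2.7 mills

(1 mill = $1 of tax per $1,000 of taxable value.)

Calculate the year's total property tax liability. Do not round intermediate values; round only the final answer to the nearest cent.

$12,470.84

Assessed value = $813,000 × 0.56 = $455,280
Regional Park District: ($455,280 − $115,300) × 0.00336 = $339,980 × 0.00336 = $1,142.3328
City of Yardley: $455,280 × 0.0036 = $1,639.008
Stonebridge ISD: $455,280 × 0.01439 = $6,551.4792
Larchfield County: ($455,280 − $115,300) × 0.00653 = $339,980 × 0.00653 = $2,220.0694
Thornbury Township: ($455,280 − $115,300) × 0.0027 = $339,980 × 0.0027 = $917.946
Total = $12,470.8354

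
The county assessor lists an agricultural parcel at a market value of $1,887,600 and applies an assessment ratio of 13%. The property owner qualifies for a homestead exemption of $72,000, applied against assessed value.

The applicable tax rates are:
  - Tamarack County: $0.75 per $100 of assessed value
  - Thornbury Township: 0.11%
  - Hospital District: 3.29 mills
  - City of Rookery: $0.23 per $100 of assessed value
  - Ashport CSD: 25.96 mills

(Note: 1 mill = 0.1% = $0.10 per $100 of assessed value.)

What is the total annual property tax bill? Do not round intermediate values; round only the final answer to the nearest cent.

$6,961.53

Assessed value = $1,887,600 × 0.13 = $245,388
Taxable value = $245,388 − $72,000 = $173,388
Tamarack County: $173,388 × 0.0075 = $1,300.41
Thornbury Township: $173,388 × 0.0011 = $190.7268
Hospital District: $173,388 × 0.00329 = $570.44652
City of Rookery: $173,388 × 0.0023 = $398.7924
Ashport CSD: $173,388 × 0.02596 = $4,501.15248
Total = $6,961.5282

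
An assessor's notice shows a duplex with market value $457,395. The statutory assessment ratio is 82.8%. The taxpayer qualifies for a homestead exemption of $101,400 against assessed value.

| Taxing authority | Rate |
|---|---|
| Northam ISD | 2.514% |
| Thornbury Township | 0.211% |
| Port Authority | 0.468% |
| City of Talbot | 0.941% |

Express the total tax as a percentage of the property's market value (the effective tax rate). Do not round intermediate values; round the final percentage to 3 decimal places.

2.506%

Assessed value = $457,395 × 0.828 = $378,723.06
Taxable value = $378,723.06 − $101,400 = $277,323.06
Northam ISD: $277,323.06 × 0.02514 = $6,971.9017284
Thornbury Township: $277,323.06 × 0.00211 = $585.1516566
Port Authority: $277,323.06 × 0.00468 = $1,297.8719208
City of Talbot: $277,323.06 × 0.00941 = $2,609.6099946
Total tax = $11,464.5353004
Effective rate = $11,464.5353004 ÷ $457,395 = 2.506% of market value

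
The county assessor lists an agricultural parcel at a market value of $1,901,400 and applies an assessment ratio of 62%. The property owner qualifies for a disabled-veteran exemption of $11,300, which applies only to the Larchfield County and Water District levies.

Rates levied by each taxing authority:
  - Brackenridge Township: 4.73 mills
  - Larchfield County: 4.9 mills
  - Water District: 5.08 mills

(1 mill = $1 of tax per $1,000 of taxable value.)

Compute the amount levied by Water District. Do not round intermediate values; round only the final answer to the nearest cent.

$5,931.25

Assessed value = $1,901,400 × 0.62 = $1,178,868
Water District taxable value = $1,178,868 − $11,300 = $1,167,568
Water District levy = $1,167,568 × 0.00508 = $5,931.24544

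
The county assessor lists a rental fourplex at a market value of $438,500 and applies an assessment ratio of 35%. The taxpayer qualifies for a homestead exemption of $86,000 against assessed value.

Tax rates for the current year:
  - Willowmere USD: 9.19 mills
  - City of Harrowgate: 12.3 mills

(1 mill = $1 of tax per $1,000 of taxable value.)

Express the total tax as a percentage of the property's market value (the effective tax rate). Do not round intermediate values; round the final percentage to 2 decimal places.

0.33%

Assessed value = $438,500 × 0.35 = $153,475
Taxable value = $153,475 − $86,000 = $67,475
Willowmere USD: $67,475 × 0.00919 = $620.09525
City of Harrowgate: $67,475 × 0.0123 = $829.9425
Total tax = $1,450.03775
Effective rate = $1,450.03775 ÷ $438,500 = 0.33% of market value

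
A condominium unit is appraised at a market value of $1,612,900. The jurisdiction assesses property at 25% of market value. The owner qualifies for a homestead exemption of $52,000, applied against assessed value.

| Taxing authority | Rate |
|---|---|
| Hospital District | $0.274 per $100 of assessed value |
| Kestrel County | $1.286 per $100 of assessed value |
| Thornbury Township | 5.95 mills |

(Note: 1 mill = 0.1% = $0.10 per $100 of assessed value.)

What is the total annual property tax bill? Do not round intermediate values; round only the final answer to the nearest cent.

$7,568.90

Assessed value = $1,612,900 × 0.25 = $403,225
Taxable value = $403,225 − $52,000 = $351,225
Hospital District: $351,225 × 0.00274 = $962.3565
Kestrel County: $351,225 × 0.01286 = $4,516.7535
Thornbury Township: $351,225 × 0.00595 = $2,089.78875
Total = $7,568.89875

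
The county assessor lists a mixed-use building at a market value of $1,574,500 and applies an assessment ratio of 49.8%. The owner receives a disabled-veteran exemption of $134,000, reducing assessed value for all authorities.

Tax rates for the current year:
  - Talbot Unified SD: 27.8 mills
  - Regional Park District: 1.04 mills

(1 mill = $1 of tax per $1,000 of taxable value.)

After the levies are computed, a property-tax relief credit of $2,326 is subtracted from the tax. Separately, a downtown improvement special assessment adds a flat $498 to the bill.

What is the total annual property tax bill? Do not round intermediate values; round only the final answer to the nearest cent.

Assessed value = $1,574,500 × 0.498 = $784,101
Taxable value = $784,101 − $134,000 = $650,101
Talbot Unified SD: $650,101 × 0.0278 = $18,072.8078
Regional Park District: $650,101 × 0.00104 = $676.10504
Levies subtotal = $18,748.91284
After credit = $18,748.91284 − $2,326 = $16,422.91284
Total = $16,422.91284 + $498 = $16,920.91284

$16,920.91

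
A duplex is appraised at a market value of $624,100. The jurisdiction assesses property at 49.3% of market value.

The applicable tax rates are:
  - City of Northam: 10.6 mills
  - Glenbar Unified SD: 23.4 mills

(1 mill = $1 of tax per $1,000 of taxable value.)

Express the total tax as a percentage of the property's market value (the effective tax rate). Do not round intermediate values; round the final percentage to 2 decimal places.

1.68%

Assessed value = $624,100 × 0.493 = $307,681.3
City of Northam: $307,681.3 × 0.0106 = $3,261.42178
Glenbar Unified SD: $307,681.3 × 0.0234 = $7,199.74242
Total tax = $10,461.1642
Effective rate = $10,461.1642 ÷ $624,100 = 1.68% of market value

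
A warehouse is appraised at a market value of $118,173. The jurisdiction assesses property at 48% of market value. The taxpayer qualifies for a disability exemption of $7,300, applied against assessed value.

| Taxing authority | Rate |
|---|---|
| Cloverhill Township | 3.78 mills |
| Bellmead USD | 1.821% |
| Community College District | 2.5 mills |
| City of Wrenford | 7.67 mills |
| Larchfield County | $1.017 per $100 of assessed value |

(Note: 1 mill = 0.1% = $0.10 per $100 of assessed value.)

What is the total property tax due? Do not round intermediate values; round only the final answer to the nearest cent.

Assessed value = $118,173 × 0.48 = $56,723.04
Taxable value = $56,723.04 − $7,300 = $49,423.04
Cloverhill Township: $49,423.04 × 0.00378 = $186.8190912
Bellmead USD: $49,423.04 × 0.01821 = $899.9935584
Community College District: $49,423.04 × 0.0025 = $123.5576
City of Wrenford: $49,423.04 × 0.00767 = $379.0747168
Larchfield County: $49,423.04 × 0.01017 = $502.6323168
Total = $2,092.0772832

$2,092.08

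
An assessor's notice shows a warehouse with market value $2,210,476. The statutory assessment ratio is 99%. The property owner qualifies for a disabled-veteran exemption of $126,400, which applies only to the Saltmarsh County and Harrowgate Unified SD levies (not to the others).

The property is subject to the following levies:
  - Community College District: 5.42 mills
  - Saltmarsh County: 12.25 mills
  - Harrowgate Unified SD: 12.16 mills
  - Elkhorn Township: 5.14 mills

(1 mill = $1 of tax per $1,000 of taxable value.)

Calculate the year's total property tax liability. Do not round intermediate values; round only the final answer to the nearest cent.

$73,441.92

Assessed value = $2,210,476 × 0.99 = $2,188,371.24
Community College District: $2,188,371.24 × 0.00542 = $11,860.9721208
Saltmarsh County: ($2,188,371.24 − $126,400) × 0.01225 = $2,061,971.24 × 0.01225 = $25,259.14769
Harrowgate Unified SD: ($2,188,371.24 − $126,400) × 0.01216 = $2,061,971.24 × 0.01216 = $25,073.5702784
Elkhorn Township: $2,188,371.24 × 0.00514 = $11,248.2281736
Total = $73,441.9182628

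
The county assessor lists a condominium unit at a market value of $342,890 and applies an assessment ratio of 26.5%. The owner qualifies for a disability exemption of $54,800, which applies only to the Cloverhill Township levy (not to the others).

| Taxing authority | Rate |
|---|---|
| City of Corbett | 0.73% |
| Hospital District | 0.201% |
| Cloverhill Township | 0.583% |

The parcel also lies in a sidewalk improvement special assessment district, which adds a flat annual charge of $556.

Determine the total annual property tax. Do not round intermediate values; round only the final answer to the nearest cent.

$1,612.22

Assessed value = $342,890 × 0.265 = $90,865.85
City of Corbett: $90,865.85 × 0.0073 = $663.320705
Hospital District: $90,865.85 × 0.00201 = $182.6403585
Cloverhill Township: ($90,865.85 − $54,800) × 0.00583 = $36,065.85 × 0.00583 = $210.2639055
Levies subtotal = $1,056.224969
Total = $1,056.224969 + $556 = $1,612.224969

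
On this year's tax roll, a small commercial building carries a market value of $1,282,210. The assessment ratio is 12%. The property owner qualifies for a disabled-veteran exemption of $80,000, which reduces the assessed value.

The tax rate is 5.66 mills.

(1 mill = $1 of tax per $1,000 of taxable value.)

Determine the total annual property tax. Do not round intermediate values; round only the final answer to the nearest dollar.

$418

Assessed value = $1,282,210 × 0.12 = $153,865.2
Taxable value = $153,865.2 − $80,000 = $73,865.2
Tax = $73,865.2 × 0.00566 = $418.077032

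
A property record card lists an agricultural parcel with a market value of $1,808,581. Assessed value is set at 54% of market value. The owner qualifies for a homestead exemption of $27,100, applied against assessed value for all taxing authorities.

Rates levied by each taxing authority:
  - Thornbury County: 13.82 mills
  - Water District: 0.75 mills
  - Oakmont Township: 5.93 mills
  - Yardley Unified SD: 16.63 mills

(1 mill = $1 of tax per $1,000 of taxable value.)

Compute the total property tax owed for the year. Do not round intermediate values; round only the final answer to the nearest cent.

Assessed value = $1,808,581 × 0.54 = $976,633.74
Taxable value = $976,633.74 − $27,100 = $949,533.74
Thornbury County: $949,533.74 × 0.01382 = $13,122.5562868
Water District: $949,533.74 × 0.00075 = $712.150305
Oakmont Township: $949,533.74 × 0.00593 = $5,630.7350782
Yardley Unified SD: $949,533.74 × 0.01663 = $15,790.7460962
Total = $13,122.5562868 + $712.150305 + $5,630.7350782 + $15,790.7460962 = $35,256.1877662

$35,256.19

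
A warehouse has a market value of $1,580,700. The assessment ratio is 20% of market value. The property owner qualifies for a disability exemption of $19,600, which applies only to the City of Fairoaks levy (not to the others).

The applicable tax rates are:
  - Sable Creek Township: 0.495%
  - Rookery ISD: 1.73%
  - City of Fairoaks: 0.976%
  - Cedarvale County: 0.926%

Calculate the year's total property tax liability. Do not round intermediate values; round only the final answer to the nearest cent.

$12,855.80

Assessed value = $1,580,700 × 0.2 = $316,140
Sable Creek Township: $316,140 × 0.00495 = $1,564.893
Rookery ISD: $316,140 × 0.0173 = $5,469.222
City of Fairoaks: ($316,140 − $19,600) × 0.00976 = $296,540 × 0.00976 = $2,894.2304
Cedarvale County: $316,140 × 0.00926 = $2,927.4564
Total = $12,855.8018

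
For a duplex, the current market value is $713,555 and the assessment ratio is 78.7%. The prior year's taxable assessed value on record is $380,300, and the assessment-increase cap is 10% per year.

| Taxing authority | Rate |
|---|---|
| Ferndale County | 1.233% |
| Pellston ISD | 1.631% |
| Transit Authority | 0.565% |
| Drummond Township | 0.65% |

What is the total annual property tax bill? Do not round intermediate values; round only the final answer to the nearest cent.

$17,063.68

Uncapped assessed value = $713,555 × 0.787 = $561,567.785
Cap limit = $380,300 × 1.1 = $418,330
Taxable assessed value = min($561,567.785, $418,330) = $418,330 (cap binds)
Ferndale County: $418,330 × 0.01233 = $5,158.0089
Pellston ISD: $418,330 × 0.01631 = $6,822.9623
Transit Authority: $418,330 × 0.00565 = $2,363.5645
Drummond Township: $418,330 × 0.0065 = $2,719.145
Total = $17,063.6807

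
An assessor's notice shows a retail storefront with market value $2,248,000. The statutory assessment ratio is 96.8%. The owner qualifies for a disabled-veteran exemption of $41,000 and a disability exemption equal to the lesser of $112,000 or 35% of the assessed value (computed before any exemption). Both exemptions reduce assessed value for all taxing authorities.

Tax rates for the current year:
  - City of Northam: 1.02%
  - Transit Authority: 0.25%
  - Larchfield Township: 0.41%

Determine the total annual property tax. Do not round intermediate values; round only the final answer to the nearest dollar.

$33,987

Assessed value = $2,248,000 × 0.968 = $2,176,064
Disability exemption = min($112,000, 35% × $2,176,064) = min($112,000, $761,622.4) = $112,000 (dollar cap binds)
Taxable value = $2,176,064 − $41,000 − $112,000 = $2,023,064
City of Northam: $2,023,064 × 0.0102 = $20,635.2528
Transit Authority: $2,023,064 × 0.0025 = $5,057.66
Larchfield Township: $2,023,064 × 0.0041 = $8,294.5624
Total = $33,987.4752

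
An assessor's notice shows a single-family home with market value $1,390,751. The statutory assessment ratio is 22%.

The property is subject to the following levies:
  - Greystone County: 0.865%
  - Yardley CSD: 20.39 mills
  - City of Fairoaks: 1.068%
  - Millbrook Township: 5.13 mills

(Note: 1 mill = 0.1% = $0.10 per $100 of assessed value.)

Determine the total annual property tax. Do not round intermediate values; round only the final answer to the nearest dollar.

$13,723

Assessed value = $1,390,751 × 0.22 = $305,965.22
Greystone County: $305,965.22 × 0.00865 = $2,646.599153
Yardley CSD: $305,965.22 × 0.02039 = $6,238.6308358
City of Fairoaks: $305,965.22 × 0.01068 = $3,267.7085496
Millbrook Township: $305,965.22 × 0.00513 = $1,569.6015786
Total = $13,722.540117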